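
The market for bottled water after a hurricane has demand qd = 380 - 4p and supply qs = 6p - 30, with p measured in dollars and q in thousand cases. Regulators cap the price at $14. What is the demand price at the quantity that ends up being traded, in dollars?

81.5

Without the control the market clears where 380 - 4p = 6p - 30, i.e. p* = 41 and q* = 216.
Because the ceiling (14) lies below the market-clearing price, it is binding.
At p = 14: qd = 380 - 4·14 = 324 and qs = 6·14 - 30 = 54.
Only 54 units reach the market. On the demand curve, the marginal buyer's willingness to pay at q = 54 is (380 - 54)/4 = 81.5.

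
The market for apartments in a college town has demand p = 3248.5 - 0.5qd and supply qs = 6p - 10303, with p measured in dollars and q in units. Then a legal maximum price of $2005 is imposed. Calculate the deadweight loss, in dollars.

108300

Rearranging demand gives qd = 6497 - 2p. Setting quantity demanded equal to quantity supplied, 6497 - 2p = 6p - 10303, gives p* = 2100 and q* = 2297.
Since 2005 < 2100, the ceiling is binding.
At p = 2005: qd = 6497 - 2·2005 = 2487 and qs = 6·2005 - 10303 = 1727.
Quantity traded falls to 1727. At q = 1727 the demand price is (6497 - 1727)/2 = 2385 and the supply price is (10303 + 1727)/6 = 2005.
Deadweight loss = ½ · (2385 - 2005) · (2297 - 1727) = ½ · 380 · 570 = 108300.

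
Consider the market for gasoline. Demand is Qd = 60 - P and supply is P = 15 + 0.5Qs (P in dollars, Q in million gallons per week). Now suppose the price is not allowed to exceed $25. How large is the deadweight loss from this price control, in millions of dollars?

75

Rearranging supply gives Qs = 2P - 30. Equilibrium: 60 - P = 2P - 30, so 90 = 3P and P* = 30, Q* = 30.
The ceiling of 25 is below the equilibrium price 30, so it binds.
At P = 25: Qd = 60 - 25 = 35 and Qs = 2·25 - 30 = 20.
Quantity traded falls to 20. At Q = 20 the demand price is 60 - 20 = 40 and the supply price is (30 + 20)/2 = 25.
Deadweight loss = ½ · (40 - 25) · (30 - 20) = ½ · 15 · 10 = 75.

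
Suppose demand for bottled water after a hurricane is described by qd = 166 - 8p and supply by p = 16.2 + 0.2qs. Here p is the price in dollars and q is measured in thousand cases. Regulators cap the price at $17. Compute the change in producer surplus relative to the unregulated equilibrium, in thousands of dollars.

-18

Rearranging supply gives qs = 5p - 81. Equilibrium: 166 - 8p = 5p - 81, so 247 = 13p and p* = 19, q* = 14.
Because the ceiling (17) lies below the market-clearing price, it is binding.
At p = 17: qd = 166 - 8·17 = 30 and qs = 5·17 - 81 = 4.
Producer surplus without the control is ½ · (19 - 16.2) · 14 = 19.6.
With the ceiling, producers sell 4 units at 17, so PS = ½ · (17 - 16.2) · 4 = 1.6.
Change in producer surplus = 1.6 - 19.6 = -18.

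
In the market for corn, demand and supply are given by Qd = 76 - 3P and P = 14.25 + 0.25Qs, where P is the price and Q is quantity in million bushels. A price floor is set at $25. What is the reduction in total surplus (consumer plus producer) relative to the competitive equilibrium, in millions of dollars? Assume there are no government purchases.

Rearranging supply gives Qs = 4P - 57. Without the control the market clears where 76 - 3P = 4P - 57, i.e. P* = 19 and Q* = 19.
Since 25 > 19, the floor is binding.
At P = 25: Qd = 76 - 3·25 = 1 and Qs = 4·25 - 57 = 43.
Quantity traded falls to 1. At Q = 1 the demand price is (76 - 1)/3 = 25 and the supply price is (57 + 1)/4 = 14.5.
Deadweight loss = ½ · (25 - 14.5) · (19 - 1) = ½ · 10.5 · 18 = 94.5.

94.5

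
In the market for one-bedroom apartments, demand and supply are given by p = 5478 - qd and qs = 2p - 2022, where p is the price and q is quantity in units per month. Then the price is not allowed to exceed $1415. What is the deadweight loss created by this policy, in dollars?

3531675

Rearranging demand gives qd = 5478 - p. In a free market, 5478 - p = 2p - 2022 gives the equilibrium p* = 2500, q* = 2978.
Since 1415 < 2500, the ceiling is binding.
At p = 1415: qd = 5478 - 1415 = 4063 and qs = 2·1415 - 2022 = 808.
Quantity traded falls to 808. At q = 808 the demand price is 5478 - 808 = 4670 and the supply price is (2022 + 808)/2 = 1415.
Deadweight loss = ½ · (4670 - 1415) · (2978 - 808) = ½ · 3255 · 2170 = 3531675.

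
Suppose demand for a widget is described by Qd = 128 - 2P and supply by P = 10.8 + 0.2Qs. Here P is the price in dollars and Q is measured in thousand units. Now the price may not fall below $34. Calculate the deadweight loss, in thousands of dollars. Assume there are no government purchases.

Rearranging supply gives Qs = 5P - 54. Without the control the market clears where 128 - 2P = 5P - 54, i.e. P* = 26 and Q* = 76.
The floor of 34 is above the equilibrium price 26, so it binds.
At P = 34: Qd = 128 - 2·34 = 60 and Qs = 5·34 - 54 = 116.
Quantity traded falls to 60. At Q = 60 the demand price is (128 - 60)/2 = 34 and the supply price is (54 + 60)/5 = 22.8.
Deadweight loss = ½ · (34 - 22.8) · (76 - 60) = ½ · 11.2 · 16 = 89.6.

89.6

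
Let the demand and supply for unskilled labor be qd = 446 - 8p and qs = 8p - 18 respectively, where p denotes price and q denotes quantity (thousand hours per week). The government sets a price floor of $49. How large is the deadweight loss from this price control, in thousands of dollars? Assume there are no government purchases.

3200

Setting quantity demanded equal to quantity supplied, 446 - 8p = 8p - 18, gives p* = 29 and q* = 214.
Since 49 > 29, the floor is binding.
At p = 49: qd = 446 - 8·49 = 54 and qs = 8·49 - 18 = 374.
Quantity traded falls to 54. At q = 54 the demand price is (446 - 54)/8 = 49 and the supply price is (18 + 54)/8 = 9.
Deadweight loss = ½ · (49 - 9) · (214 - 54) = ½ · 40 · 160 = 3200.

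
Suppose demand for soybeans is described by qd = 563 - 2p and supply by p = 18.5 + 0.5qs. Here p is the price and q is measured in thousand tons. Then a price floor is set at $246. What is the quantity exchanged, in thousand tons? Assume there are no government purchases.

71

Rearranging supply gives qs = 2p - 37. Equilibrium: 563 - 2p = 2p - 37, so 600 = 4p and p* = 150, q* = 263.
Because the floor (246) lies above the market-clearing price, it is binding.
At p = 246: qd = 563 - 2·246 = 71 and qs = 2·246 - 37 = 455.
The quantity actually transacted is the short side, demand: 71.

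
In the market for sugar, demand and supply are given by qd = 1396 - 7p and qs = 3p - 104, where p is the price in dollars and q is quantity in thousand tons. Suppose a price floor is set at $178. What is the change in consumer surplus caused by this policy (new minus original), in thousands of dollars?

Setting quantity demanded equal to quantity supplied, 1396 - 7p = 3p - 104, gives p* = 150 and q* = 346.
Because the floor (178) lies above the market-clearing price, it is binding.
At p = 178: qd = 1396 - 7·178 = 150 and qs = 3·178 - 104 = 430.
Consumer surplus without the control is ½ · (1396/7 - 150) · 346 = 59858/7.
With the floor, consumers buy 150 units at 178, so CS = ½ · (1396/7 - 178) · 150 = 11250/7.
Change in consumer surplus = 11250/7 - 59858/7 = -6944.

-6944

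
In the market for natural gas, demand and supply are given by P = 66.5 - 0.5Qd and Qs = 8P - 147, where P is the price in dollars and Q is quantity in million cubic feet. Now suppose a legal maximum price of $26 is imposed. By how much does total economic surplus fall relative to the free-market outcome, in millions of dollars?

Rearranging demand gives Qd = 133 - 2P. Without the control the market clears where 133 - 2P = 8P - 147, i.e. P* = 28 and Q* = 77.
The ceiling of 26 is below the equilibrium price 28, so it binds.
At P = 26: Qd = 133 - 2·26 = 81 and Qs = 8·26 - 147 = 61.
Quantity traded falls to 61. At Q = 61 the demand price is (133 - 61)/2 = 36 and the supply price is (147 + 61)/8 = 26.
Deadweight loss = ½ · (36 - 26) · (77 - 61) = ½ · 10 · 16 = 80.

80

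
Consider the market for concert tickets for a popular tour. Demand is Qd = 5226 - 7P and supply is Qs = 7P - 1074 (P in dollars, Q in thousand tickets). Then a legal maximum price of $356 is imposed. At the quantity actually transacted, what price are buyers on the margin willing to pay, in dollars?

544

In a free market, 5226 - 7P = 7P - 1074 gives the equilibrium P* = 450, Q* = 2076.
The ceiling of 356 is below the equilibrium price 450, so it binds.
At P = 356: Qd = 5226 - 7·356 = 2734 and Qs = 7·356 - 1074 = 1418.
Only 1418 units reach the market. On the demand curve, the marginal buyer's willingness to pay at Q = 1418 is (5226 - 1418)/7 = 544.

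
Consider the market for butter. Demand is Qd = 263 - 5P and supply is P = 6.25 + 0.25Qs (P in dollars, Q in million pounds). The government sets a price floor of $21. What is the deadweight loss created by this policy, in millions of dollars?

0

Rearranging supply gives Qs = 4P - 25. In a free market, 263 - 5P = 4P - 25 gives the equilibrium P* = 32, Q* = 103.
Since 21 is below P* = 32, the floor does not bind and the free-market outcome prevails.
Since the control does not bind, no trades are prevented and deadweight loss is zero.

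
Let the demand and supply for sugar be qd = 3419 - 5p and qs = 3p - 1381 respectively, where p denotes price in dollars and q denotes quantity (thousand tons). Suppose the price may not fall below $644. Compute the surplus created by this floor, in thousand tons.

Equilibrium: 3419 - 5p = 3p - 1381, so 4800 = 8p and p* = 600, q* = 419.
Because the floor (644) lies above the market-clearing price, it is binding.
At p = 644: qd = 3419 - 5·644 = 199 and qs = 3·644 - 1381 = 551.
Surplus = qs - qd = 551 - 199 = 352.

352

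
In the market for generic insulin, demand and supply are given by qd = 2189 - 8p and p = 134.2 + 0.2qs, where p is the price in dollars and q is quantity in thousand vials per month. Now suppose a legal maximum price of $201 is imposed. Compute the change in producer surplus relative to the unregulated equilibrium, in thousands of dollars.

-7248.5

Rearranging supply gives qs = 5p - 671. Equilibrium: 2189 - 8p = 5p - 671, so 2860 = 13p and p* = 220, q* = 429.
Since 201 < 220, the ceiling is binding.
At p = 201: qd = 2189 - 8·201 = 581 and qs = 5·201 - 671 = 334.
Producer surplus without the control is ½ · (220 - 134.2) · 429 = 18404.1.
With the ceiling, producers sell 334 units at 201, so PS = ½ · (201 - 134.2) · 334 = 11155.6.
Change in producer surplus = 11155.6 - 18404.1 = -7248.5.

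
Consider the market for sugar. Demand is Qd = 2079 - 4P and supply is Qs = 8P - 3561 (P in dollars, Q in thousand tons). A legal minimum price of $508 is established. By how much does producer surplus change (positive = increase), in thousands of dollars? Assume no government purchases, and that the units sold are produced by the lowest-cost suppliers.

Setting quantity demanded equal to quantity supplied, 2079 - 4P = 8P - 3561, gives P* = 470 and Q* = 199.
Since 508 > 470, the floor is binding.
At P = 508: Qd = 2079 - 4·508 = 47 and Qs = 8·508 - 3561 = 503.
Producer surplus without the control is ½ · (470 - 445.125) · 199 = 2475.0625.
With the floor, 47 units are sold at 508. The supply price at Q = 47 is 451, so PS = ½ · [(508 - 445.125) + (508 - 451)] · 47 = 2817.0625.
Change in producer surplus = 2817.0625 - 2475.0625 = 342.

342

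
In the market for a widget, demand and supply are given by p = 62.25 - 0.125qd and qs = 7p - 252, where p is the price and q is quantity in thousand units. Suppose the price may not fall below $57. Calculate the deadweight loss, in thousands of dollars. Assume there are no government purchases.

Rearranging demand gives qd = 498 - 8p. Equilibrium: 498 - 8p = 7p - 252, so 750 = 15p and p* = 50, q* = 98.
The floor of 57 is above the equilibrium price 50, so it binds.
At p = 57: qd = 498 - 8·57 = 42 and qs = 7·57 - 252 = 147.
Quantity traded falls to 42. At q = 42 the demand price is (498 - 42)/8 = 57 and the supply price is (252 + 42)/7 = 42.
Deadweight loss = ½ · (57 - 42) · (98 - 42) = ½ · 15 · 56 = 420.

420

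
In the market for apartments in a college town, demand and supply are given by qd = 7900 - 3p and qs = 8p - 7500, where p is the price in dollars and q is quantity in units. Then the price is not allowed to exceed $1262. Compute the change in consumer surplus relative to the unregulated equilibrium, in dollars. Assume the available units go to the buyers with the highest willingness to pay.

155112

In a free market, 7900 - 3p = 8p - 7500 gives the equilibrium p* = 1400, q* = 3700.
The ceiling of 1262 is below the equilibrium price 1400, so it binds.
At p = 1262: qd = 7900 - 3·1262 = 4114 and qs = 8·1262 - 7500 = 2596.
Consumer surplus without the control is ½ · (7900/3 - 1400) · 3700 = 6845000/3.
With the ceiling, 2596 units are sold at 1262 (assume they go to the highest-value buyers). The demand price at q = 2596 is 1768, so CS = ½ · [(7900/3 - 1262) + (1768 - 1262)] · 2596 = 7310336/3.
Change in consumer surplus = 7310336/3 - 6845000/3 = 155112.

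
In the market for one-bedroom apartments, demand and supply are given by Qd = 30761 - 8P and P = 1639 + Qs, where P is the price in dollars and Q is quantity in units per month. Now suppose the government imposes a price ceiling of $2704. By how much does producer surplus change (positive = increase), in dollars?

Rearranging supply gives Qs = P - 1639. Without the control the market clears where 30761 - 8P = P - 1639, i.e. P* = 3600 and Q* = 1961.
Because the ceiling (2704) lies below the market-clearing price, it is binding.
At P = 2704: Qd = 30761 - 8·2704 = 9129 and Qs = 2704 - 1639 = 1065.
Producer surplus without the control is ½ · (3600 - 1639) · 1961 = 1922760.5.
With the ceiling, producers sell 1065 units at 2704, so PS = ½ · (2704 - 1639) · 1065 = 567112.5.
Change in producer surplus = 567112.5 - 1922760.5 = -1355648.

-1355648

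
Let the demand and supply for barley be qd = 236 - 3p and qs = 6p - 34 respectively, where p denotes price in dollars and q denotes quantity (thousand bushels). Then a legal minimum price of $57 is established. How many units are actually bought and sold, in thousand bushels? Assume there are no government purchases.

Setting quantity demanded equal to quantity supplied, 236 - 3p = 6p - 34, gives p* = 30 and q* = 146.
The floor of 57 is above the equilibrium price 30, so it binds.
At p = 57: qd = 236 - 3·57 = 65 and qs = 6·57 - 34 = 308.
The quantity actually transacted is the short side, demand: 65.

65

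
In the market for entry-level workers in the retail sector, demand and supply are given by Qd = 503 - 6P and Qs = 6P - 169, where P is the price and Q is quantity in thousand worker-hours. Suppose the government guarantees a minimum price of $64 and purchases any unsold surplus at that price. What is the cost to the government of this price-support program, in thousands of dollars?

6144

Equilibrium: 503 - 6P = 6P - 169, so 672 = 12P and P* = 56, Q* = 167.
The floor of 64 is above the equilibrium price 56, so it binds.
At P = 64: Qd = 503 - 6·64 = 119 and Qs = 6·64 - 169 = 215.
Surplus = Qs - Qd = 96.
Government expenditure = surplus × support price = 96 × 64 = 6144.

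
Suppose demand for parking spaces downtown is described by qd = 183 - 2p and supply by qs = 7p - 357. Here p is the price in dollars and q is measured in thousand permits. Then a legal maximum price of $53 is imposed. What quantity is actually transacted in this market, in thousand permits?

Equilibrium: 183 - 2p = 7p - 357, so 540 = 9p and p* = 60, q* = 63.
Since 53 < 60, the ceiling is binding.
At p = 53: qd = 183 - 2·53 = 77 and qs = 7·53 - 357 = 14.
The quantity actually transacted is the short side, supply: 14.

14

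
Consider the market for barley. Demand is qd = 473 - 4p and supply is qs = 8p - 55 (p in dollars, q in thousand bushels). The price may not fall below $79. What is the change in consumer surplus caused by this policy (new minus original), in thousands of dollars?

-7945

Setting quantity demanded equal to quantity supplied, 473 - 4p = 8p - 55, gives p* = 44 and q* = 297.
Since 79 > 44, the floor is binding.
At p = 79: qd = 473 - 4·79 = 157 and qs = 8·79 - 55 = 577.
Consumer surplus without the control is ½ · (118.25 - 44) · 297 = 11026.125.
With the floor, consumers buy 157 units at 79, so CS = ½ · (118.25 - 79) · 157 = 3081.125.
Change in consumer surplus = 3081.125 - 11026.125 = -7945.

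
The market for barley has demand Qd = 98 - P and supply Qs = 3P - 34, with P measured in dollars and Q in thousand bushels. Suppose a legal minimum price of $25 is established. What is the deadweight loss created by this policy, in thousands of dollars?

0

Setting quantity demanded equal to quantity supplied, 98 - P = 3P - 34, gives P* = 33 and Q* = 65.
The floor of 25 is below the equilibrium price 33, so it is not binding; the market clears at P* = 33, Q* = 65.
Since the control does not bind, no trades are prevented and deadweight loss is zero.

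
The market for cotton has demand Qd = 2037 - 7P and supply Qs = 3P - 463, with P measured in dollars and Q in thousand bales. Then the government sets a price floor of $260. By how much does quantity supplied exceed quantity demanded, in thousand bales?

Setting quantity demanded equal to quantity supplied, 2037 - 7P = 3P - 463, gives P* = 250 and Q* = 287.
The floor of 260 is above the equilibrium price 250, so it binds.
At P = 260: Qd = 2037 - 7·260 = 217 and Qs = 3·260 - 463 = 317.
Surplus = Qs - Qd = 317 - 217 = 100.

100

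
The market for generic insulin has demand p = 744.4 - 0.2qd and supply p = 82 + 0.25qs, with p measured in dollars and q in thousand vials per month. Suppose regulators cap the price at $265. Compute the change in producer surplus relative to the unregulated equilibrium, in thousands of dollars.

-203870

Rearranging demand gives qd = 3722 - 5p; rearranging supply gives qs = 4p - 328. Without the control the market clears where 3722 - 5p = 4p - 328, i.e. p* = 450 and q* = 1472.
The ceiling of 265 is below the equilibrium price 450, so it binds.
At p = 265: qd = 3722 - 5·265 = 2397 and qs = 4·265 - 328 = 732.
Producer surplus without the control is ½ · (450 - 82) · 1472 = 270848.
With the ceiling, producers sell 732 units at 265, so PS = ½ · (265 - 82) · 732 = 66978.
Change in producer surplus = 66978 - 270848 = -203870.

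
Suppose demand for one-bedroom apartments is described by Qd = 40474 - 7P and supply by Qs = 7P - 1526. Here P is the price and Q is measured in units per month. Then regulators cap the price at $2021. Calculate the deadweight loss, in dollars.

Equilibrium: 40474 - 7P = 7P - 1526, so 42000 = 14P and P* = 3000, Q* = 19474.
Because the ceiling (2021) lies below the market-clearing price, it is binding.
At P = 2021: Qd = 40474 - 7·2021 = 26327 and Qs = 7·2021 - 1526 = 12621.
Quantity traded falls to 12621. At Q = 12621 the demand price is (40474 - 12621)/7 = 3979 and the supply price is (1526 + 12621)/7 = 2021.
Deadweight loss = ½ · (3979 - 2021) · (19474 - 12621) = ½ · 1958 · 6853 = 6709087.

6709087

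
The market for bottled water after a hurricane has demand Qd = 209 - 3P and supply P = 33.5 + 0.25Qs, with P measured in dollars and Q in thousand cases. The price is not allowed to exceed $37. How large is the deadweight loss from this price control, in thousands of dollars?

672

Rearranging supply gives Qs = 4P - 134. In a free market, 209 - 3P = 4P - 134 gives the equilibrium P* = 49, Q* = 62.
Because the ceiling (37) lies below the market-clearing price, it is binding.
At P = 37: Qd = 209 - 3·37 = 98 and Qs = 4·37 - 134 = 14.
Quantity traded falls to 14. At Q = 14 the demand price is (209 - 14)/3 = 65 and the supply price is (134 + 14)/4 = 37.
Deadweight loss = ½ · (65 - 37) · (62 - 14) = ½ · 28 · 48 = 672.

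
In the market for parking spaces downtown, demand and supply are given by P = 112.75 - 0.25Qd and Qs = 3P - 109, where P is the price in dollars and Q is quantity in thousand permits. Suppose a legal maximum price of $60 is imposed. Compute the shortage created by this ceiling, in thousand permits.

140

Rearranging demand gives Qd = 451 - 4P. Without the control the market clears where 451 - 4P = 3P - 109, i.e. P* = 80 and Q* = 131.
Because the ceiling (60) lies below the market-clearing price, it is binding.
At P = 60: Qd = 451 - 4·60 = 211 and Qs = 3·60 - 109 = 71.
Shortage = Qd - Qs = 211 - 71 = 140.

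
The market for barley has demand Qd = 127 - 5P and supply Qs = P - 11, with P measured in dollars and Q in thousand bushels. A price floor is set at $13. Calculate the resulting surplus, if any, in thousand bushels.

0

In a free market, 127 - 5P = P - 11 gives the equilibrium P* = 23, Q* = 12.
The floor of 13 is below the equilibrium price 23, so it is not binding; the market clears at P* = 23, Q* = 12.
Since the control does not bind, there is no surplus.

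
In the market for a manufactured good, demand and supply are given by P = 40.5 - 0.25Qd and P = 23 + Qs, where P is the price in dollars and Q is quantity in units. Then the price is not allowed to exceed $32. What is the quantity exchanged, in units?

Rearranging demand gives Qd = 162 - 4P; rearranging supply gives Qs = P - 23. Without the control the market clears where 162 - 4P = P - 23, i.e. P* = 37 and Q* = 14.
Since 32 < 37, the ceiling is binding.
At P = 32: Qd = 162 - 4·32 = 34 and Qs = 32 - 23 = 9.
The quantity actually transacted is the short side, supply: 9.

9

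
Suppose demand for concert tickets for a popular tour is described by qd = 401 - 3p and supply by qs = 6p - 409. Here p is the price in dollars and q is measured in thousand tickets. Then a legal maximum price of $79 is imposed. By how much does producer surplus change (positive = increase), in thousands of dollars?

Without the control the market clears where 401 - 3p = 6p - 409, i.e. p* = 90 and q* = 131.
Because the ceiling (79) lies below the market-clearing price, it is binding.
At p = 79: qd = 401 - 3·79 = 164 and qs = 6·79 - 409 = 65.
Producer surplus without the control is ½ · (90 - 409/6) · 131 = 17161/12.
With the ceiling, producers sell 65 units at 79, so PS = ½ · (79 - 409/6) · 65 = 4225/12.
Change in producer surplus = 4225/12 - 17161/12 = -1078.

-1078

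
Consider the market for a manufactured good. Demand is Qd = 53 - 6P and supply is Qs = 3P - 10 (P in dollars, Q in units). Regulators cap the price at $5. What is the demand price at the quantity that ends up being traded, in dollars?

8

Equilibrium: 53 - 6P = 3P - 10, so 63 = 9P and P* = 7, Q* = 11.
Because the ceiling (5) lies below the market-clearing price, it is binding.
At P = 5: Qd = 53 - 6·5 = 23 and Qs = 3·5 - 10 = 5.
Only 5 units reach the market. On the demand curve, the marginal buyer's willingness to pay at Q = 5 is (53 - 5)/6 = 8.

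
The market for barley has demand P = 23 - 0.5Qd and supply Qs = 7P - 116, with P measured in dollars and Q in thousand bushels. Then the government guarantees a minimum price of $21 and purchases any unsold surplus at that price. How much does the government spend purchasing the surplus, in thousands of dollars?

Rearranging demand gives Qd = 46 - 2P. Equilibrium: 46 - 2P = 7P - 116, so 162 = 9P and P* = 18, Q* = 10.
Because the floor (21) lies above the market-clearing price, it is binding.
At P = 21: Qd = 46 - 2·21 = 4 and Qs = 7·21 - 116 = 31.
Surplus = Qs - Qd = 27.
Government expenditure = surplus × support price = 27 × 21 = 567.

567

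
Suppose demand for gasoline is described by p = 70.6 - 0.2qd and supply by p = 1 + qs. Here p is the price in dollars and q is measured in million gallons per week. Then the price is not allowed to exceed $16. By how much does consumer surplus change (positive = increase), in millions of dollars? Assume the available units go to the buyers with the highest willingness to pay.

Rearranging demand gives qd = 353 - 5p; rearranging supply gives qs = p - 1. Equilibrium: 353 - 5p = p - 1, so 354 = 6p and p* = 59, q* = 58.
Since 16 < 59, the ceiling is binding.
At p = 16: qd = 353 - 5·16 = 273 and qs = 16 - 1 = 15.
Consumer surplus without the control is ½ · (70.6 - 59) · 58 = 336.4.
With the ceiling, 15 units are sold at 16 (assume they go to the highest-value buyers). The demand price at q = 15 is 67.6, so CS = ½ · [(70.6 - 16) + (67.6 - 16)] · 15 = 796.5.
Change in consumer surplus = 796.5 - 336.4 = 460.1.

460.1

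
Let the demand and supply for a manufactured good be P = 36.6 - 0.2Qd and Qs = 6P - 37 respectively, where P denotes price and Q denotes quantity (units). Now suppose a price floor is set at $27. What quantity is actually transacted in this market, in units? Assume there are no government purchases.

48

Rearranging demand gives Qd = 183 - 5P. Without the control the market clears where 183 - 5P = 6P - 37, i.e. P* = 20 and Q* = 83.
Because the floor (27) lies above the market-clearing price, it is binding.
At P = 27: Qd = 183 - 5·27 = 48 and Qs = 6·27 - 37 = 125.
The quantity actually transacted is the short side, demand: 48.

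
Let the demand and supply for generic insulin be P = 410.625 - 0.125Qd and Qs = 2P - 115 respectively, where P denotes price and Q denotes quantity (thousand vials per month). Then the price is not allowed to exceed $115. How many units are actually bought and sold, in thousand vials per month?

115

Rearranging demand gives Qd = 3285 - 8P. In a free market, 3285 - 8P = 2P - 115 gives the equilibrium P* = 340, Q* = 565.
Since 115 < 340, the ceiling is binding.
At P = 115: Qd = 3285 - 8·115 = 2365 and Qs = 2·115 - 115 = 115.
The quantity actually transacted is the short side, supply: 115.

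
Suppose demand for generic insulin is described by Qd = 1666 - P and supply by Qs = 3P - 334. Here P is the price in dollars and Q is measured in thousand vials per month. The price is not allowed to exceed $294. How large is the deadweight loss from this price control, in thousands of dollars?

Without the control the market clears where 1666 - P = 3P - 334, i.e. P* = 500 and Q* = 1166.
The ceiling of 294 is below the equilibrium price 500, so it binds.
At P = 294: Qd = 1666 - 294 = 1372 and Qs = 3·294 - 334 = 548.
Quantity traded falls to 548. At Q = 548 the demand price is 1666 - 548 = 1118 and the supply price is (334 + 548)/3 = 294.
Deadweight loss = ½ · (1118 - 294) · (1166 - 548) = ½ · 824 · 618 = 254616.

254616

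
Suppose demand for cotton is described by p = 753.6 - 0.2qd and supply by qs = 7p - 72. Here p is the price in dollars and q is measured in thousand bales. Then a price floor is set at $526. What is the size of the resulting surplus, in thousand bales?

2472

Rearranging demand gives qd = 3768 - 5p. Without the control the market clears where 3768 - 5p = 7p - 72, i.e. p* = 320 and q* = 2168.
Because the floor (526) lies above the market-clearing price, it is binding.
At p = 526: qd = 3768 - 5·526 = 1138 and qs = 7·526 - 72 = 3610.
Surplus = qs - qd = 3610 - 1138 = 2472.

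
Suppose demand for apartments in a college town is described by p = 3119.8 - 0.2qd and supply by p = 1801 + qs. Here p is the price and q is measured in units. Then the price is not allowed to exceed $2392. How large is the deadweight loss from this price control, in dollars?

154838.4

Rearranging demand gives qd = 15599 - 5p; rearranging supply gives qs = p - 1801. In a free market, 15599 - 5p = p - 1801 gives the equilibrium p* = 2900, q* = 1099.
Because the ceiling (2392) lies below the market-clearing price, it is binding.
At p = 2392: qd = 15599 - 5·2392 = 3639 and qs = 2392 - 1801 = 591.
Quantity traded falls to 591. At q = 591 the demand price is (15599 - 591)/5 = 3001.6 and the supply price is 1801 + 591 = 2392.
Deadweight loss = ½ · (3001.6 - 2392) · (1099 - 591) = ½ · 609.6 · 508 = 154838.4.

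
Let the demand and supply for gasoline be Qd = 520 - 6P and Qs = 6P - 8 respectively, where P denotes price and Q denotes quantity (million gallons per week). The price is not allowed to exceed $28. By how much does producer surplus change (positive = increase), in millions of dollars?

Without the control the market clears where 520 - 6P = 6P - 8, i.e. P* = 44 and Q* = 256.
Since 28 < 44, the ceiling is binding.
At P = 28: Qd = 520 - 6·28 = 352 and Qs = 6·28 - 8 = 160.
Producer surplus without the control is ½ · (44 - 4/3) · 256 = 16384/3.
With the ceiling, producers sell 160 units at 28, so PS = ½ · (28 - 4/3) · 160 = 6400/3.
Change in producer surplus = 6400/3 - 16384/3 = -3328.

-3328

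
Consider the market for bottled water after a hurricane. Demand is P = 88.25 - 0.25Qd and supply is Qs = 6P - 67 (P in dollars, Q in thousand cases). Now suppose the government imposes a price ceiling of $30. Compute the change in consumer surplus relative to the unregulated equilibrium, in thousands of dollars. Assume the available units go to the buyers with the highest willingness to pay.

Rearranging demand gives Qd = 353 - 4P. Without the control the market clears where 353 - 4P = 6P - 67, i.e. P* = 42 and Q* = 185.
Because the ceiling (30) lies below the market-clearing price, it is binding.
At P = 30: Qd = 353 - 4·30 = 233 and Qs = 6·30 - 67 = 113.
Consumer surplus without the control is ½ · (88.25 - 42) · 185 = 4278.125.
With the ceiling, 113 units are sold at 30 (assume they go to the highest-value buyers). The demand price at Q = 113 is 60, so CS = ½ · [(88.25 - 30) + (60 - 30)] · 113 = 4986.125.
Change in consumer surplus = 4986.125 - 4278.125 = 708.

708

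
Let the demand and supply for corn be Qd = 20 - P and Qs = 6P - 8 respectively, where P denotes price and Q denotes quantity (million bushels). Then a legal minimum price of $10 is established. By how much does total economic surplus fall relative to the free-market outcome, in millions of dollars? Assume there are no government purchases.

Setting quantity demanded equal to quantity supplied, 20 - P = 6P - 8, gives P* = 4 and Q* = 16.
The floor of 10 is above the equilibrium price 4, so it binds.
At P = 10: Qd = 20 - 10 = 10 and Qs = 6·10 - 8 = 52.
Quantity traded falls to 10. At Q = 10 the demand price is 20 - 10 = 10 and the supply price is (8 + 10)/6 = 3.
Deadweight loss = ½ · (10 - 3) · (16 - 10) = ½ · 7 · 6 = 21.

21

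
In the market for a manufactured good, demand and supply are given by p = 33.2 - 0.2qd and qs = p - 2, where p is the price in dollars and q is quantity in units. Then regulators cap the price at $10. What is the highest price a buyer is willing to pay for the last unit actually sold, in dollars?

Rearranging demand gives qd = 166 - 5p. Without the control the market clears where 166 - 5p = p - 2, i.e. p* = 28 and q* = 26.
The ceiling of 10 is below the equilibrium price 28, so it binds.
At p = 10: qd = 166 - 5·10 = 116 and qs = 10 - 2 = 8.
Only 8 units reach the market. On the demand curve, the marginal buyer's willingness to pay at q = 8 is (166 - 8)/5 = 31.6.

31.6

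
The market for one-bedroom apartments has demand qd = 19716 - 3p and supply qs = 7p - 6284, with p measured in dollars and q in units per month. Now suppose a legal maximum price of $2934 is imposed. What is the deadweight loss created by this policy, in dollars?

Without the control the market clears where 19716 - 3p = 7p - 6284, i.e. p* = 2600 and q* = 11916.
The ceiling of 2934 is above the equilibrium price 2600, so it is not binding; the market clears at p* = 2600, q* = 11916.
Since the control does not bind, no trades are prevented and deadweight loss is zero.

0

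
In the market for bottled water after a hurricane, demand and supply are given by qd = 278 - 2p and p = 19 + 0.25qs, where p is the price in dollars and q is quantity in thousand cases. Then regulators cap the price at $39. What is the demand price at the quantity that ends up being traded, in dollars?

99

Rearranging supply gives qs = 4p - 76. Without the control the market clears where 278 - 2p = 4p - 76, i.e. p* = 59 and q* = 160.
The ceiling of 39 is below the equilibrium price 59, so it binds.
At p = 39: qd = 278 - 2·39 = 200 and qs = 4·39 - 76 = 80.
Only 80 units reach the market. On the demand curve, the marginal buyer's willingness to pay at q = 80 is (278 - 80)/2 = 99.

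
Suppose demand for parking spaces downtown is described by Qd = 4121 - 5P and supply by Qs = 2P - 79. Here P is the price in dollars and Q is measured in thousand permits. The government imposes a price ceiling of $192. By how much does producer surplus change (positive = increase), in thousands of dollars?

-290904

Without the control the market clears where 4121 - 5P = 2P - 79, i.e. P* = 600 and Q* = 1121.
The ceiling of 192 is below the equilibrium price 600, so it binds.
At P = 192: Qd = 4121 - 5·192 = 3161 and Qs = 2·192 - 79 = 305.
Producer surplus without the control is ½ · (600 - 39.5) · 1121 = 314160.25.
With the ceiling, producers sell 305 units at 192, so PS = ½ · (192 - 39.5) · 305 = 23256.25.
Change in producer surplus = 23256.25 - 314160.25 = -290904.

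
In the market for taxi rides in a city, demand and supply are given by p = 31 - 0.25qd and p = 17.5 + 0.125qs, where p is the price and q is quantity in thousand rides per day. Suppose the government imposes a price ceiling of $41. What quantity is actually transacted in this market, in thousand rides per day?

36

Rearranging demand gives qd = 124 - 4p; rearranging supply gives qs = 8p - 140. Without the control the market clears where 124 - 4p = 8p - 140, i.e. p* = 22 and q* = 36.
The ceiling of 41 is above the equilibrium price 22, so it is not binding; the market clears at p* = 22, q* = 36.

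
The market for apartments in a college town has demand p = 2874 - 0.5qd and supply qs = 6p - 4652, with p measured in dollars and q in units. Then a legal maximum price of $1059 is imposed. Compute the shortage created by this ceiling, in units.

Rearranging demand gives qd = 5748 - 2p. Setting quantity demanded equal to quantity supplied, 5748 - 2p = 6p - 4652, gives p* = 1300 and q* = 3148.
The ceiling of 1059 is below the equilibrium price 1300, so it binds.
At p = 1059: qd = 5748 - 2·1059 = 3630 and qs = 6·1059 - 4652 = 1702.
Shortage = qd - qs = 3630 - 1702 = 1928.

1928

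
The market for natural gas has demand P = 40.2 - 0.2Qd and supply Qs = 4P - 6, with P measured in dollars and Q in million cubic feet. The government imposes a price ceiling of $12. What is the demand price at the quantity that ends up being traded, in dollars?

Rearranging demand gives Qd = 201 - 5P. Without the control the market clears where 201 - 5P = 4P - 6, i.e. P* = 23 and Q* = 86.
Since 12 < 23, the ceiling is binding.
At P = 12: Qd = 201 - 5·12 = 141 and Qs = 4·12 - 6 = 42.
Only 42 units reach the market. On the demand curve, the marginal buyer's willingness to pay at Q = 42 is (201 - 42)/5 = 31.8.

31.8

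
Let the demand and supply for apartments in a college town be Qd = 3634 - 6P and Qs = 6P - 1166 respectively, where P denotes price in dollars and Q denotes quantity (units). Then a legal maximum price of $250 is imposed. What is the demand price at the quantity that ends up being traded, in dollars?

550

Setting quantity demanded equal to quantity supplied, 3634 - 6P = 6P - 1166, gives P* = 400 and Q* = 1234.
The ceiling of 250 is below the equilibrium price 400, so it binds.
At P = 250: Qd = 3634 - 6·250 = 2134 and Qs = 6·250 - 1166 = 334.
Only 334 units reach the market. On the demand curve, the marginal buyer's willingness to pay at Q = 334 is (3634 - 334)/6 = 550.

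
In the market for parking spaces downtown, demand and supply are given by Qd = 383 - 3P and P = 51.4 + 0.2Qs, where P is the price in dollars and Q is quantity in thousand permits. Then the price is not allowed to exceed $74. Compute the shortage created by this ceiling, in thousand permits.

Rearranging supply gives Qs = 5P - 257. Setting quantity demanded equal to quantity supplied, 383 - 3P = 5P - 257, gives P* = 80 and Q* = 143.
Because the ceiling (74) lies below the market-clearing price, it is binding.
At P = 74: Qd = 383 - 3·74 = 161 and Qs = 5·74 - 257 = 113.
Shortage = Qd - Qs = 161 - 113 = 48.

48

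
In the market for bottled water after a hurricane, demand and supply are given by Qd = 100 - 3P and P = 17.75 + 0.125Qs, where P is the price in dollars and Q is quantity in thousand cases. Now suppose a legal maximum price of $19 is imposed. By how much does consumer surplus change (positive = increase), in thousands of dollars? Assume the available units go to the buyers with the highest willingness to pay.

-66

Rearranging supply gives Qs = 8P - 142. Setting quantity demanded equal to quantity supplied, 100 - 3P = 8P - 142, gives P* = 22 and Q* = 34.
The ceiling of 19 is below the equilibrium price 22, so it binds.
At P = 19: Qd = 100 - 3·19 = 43 and Qs = 8·19 - 142 = 10.
Consumer surplus without the control is ½ · (100/3 - 22) · 34 = 578/3.
With the ceiling, 10 units are sold at 19 (assume they go to the highest-value buyers). The demand price at Q = 10 is 30, so CS = ½ · [(100/3 - 19) + (30 - 19)] · 10 = 380/3.
Change in consumer surplus = 380/3 - 578/3 = -66.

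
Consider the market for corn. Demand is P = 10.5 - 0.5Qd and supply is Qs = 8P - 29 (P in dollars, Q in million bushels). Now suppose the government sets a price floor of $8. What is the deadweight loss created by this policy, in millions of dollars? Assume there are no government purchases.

11.25

Rearranging demand gives Qd = 21 - 2P. Setting quantity demanded equal to quantity supplied, 21 - 2P = 8P - 29, gives P* = 5 and Q* = 11.
The floor of 8 is above the equilibrium price 5, so it binds.
At P = 8: Qd = 21 - 2·8 = 5 and Qs = 8·8 - 29 = 35.
Quantity traded falls to 5. At Q = 5 the demand price is (21 - 5)/2 = 8 and the supply price is (29 + 5)/8 = 4.25.
Deadweight loss = ½ · (8 - 4.25) · (11 - 5) = ½ · 3.75 · 6 = 11.25.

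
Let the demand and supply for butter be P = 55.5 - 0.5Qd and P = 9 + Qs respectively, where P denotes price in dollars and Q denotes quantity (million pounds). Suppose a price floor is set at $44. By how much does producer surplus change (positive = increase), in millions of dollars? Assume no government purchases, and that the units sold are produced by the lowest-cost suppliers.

Rearranging demand gives Qd = 111 - 2P; rearranging supply gives Qs = P - 9. Without the control the market clears where 111 - 2P = P - 9, i.e. P* = 40 and Q* = 31.
The floor of 44 is above the equilibrium price 40, so it binds.
At P = 44: Qd = 111 - 2·44 = 23 and Qs = 44 - 9 = 35.
Producer surplus without the control is ½ · (40 - 9) · 31 = 480.5.
With the floor, 23 units are sold at 44. The supply price at Q = 23 is 32, so PS = ½ · [(44 - 9) + (44 - 32)] · 23 = 540.5.
Change in producer surplus = 540.5 - 480.5 = 60.

60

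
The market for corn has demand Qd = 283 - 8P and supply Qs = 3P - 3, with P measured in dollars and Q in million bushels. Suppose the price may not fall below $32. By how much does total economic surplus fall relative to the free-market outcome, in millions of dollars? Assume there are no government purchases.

Setting quantity demanded equal to quantity supplied, 283 - 8P = 3P - 3, gives P* = 26 and Q* = 75.
Because the floor (32) lies above the market-clearing price, it is binding.
At P = 32: Qd = 283 - 8·32 = 27 and Qs = 3·32 - 3 = 93.
Quantity traded falls to 27. At Q = 27 the demand price is (283 - 27)/8 = 32 and the supply price is (3 + 27)/3 = 10.
Deadweight loss = ½ · (32 - 10) · (75 - 27) = ½ · 22 · 48 = 528.

528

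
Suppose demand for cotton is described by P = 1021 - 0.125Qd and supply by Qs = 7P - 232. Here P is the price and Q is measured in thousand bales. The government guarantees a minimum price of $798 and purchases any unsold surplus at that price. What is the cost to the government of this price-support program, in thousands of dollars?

2848860

Rearranging demand gives Qd = 8168 - 8P. Setting quantity demanded equal to quantity supplied, 8168 - 8P = 7P - 232, gives P* = 560 and Q* = 3688.
Since 798 > 560, the floor is binding.
At P = 798: Qd = 8168 - 8·798 = 1784 and Qs = 7·798 - 232 = 5354.
Surplus = Qs - Qd = 3570.
Government expenditure = surplus × support price = 3570 × 798 = 2848860.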